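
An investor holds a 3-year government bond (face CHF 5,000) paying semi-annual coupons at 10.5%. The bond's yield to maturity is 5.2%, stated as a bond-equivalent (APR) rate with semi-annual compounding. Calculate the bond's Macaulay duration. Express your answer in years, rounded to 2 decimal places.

2.68 years

Periodic yield y = 0.026. Discount each cash flow and weight by its period:
  t   CF        PV=CF/(1+0.026)^t    t·PV
  1       262.50       255.8480       255.8480
  2       262.50       249.3645       498.7290
  3       262.50       243.0453       729.1359
  4       262.50       236.8863       947.5450
  5       262.50       230.8833     1,154.4165
  6     5,262.50     4,511.3648    27,068.1886
  Σ                  5,727.3921    30,653.8629
Price P = Σ PV = 5,727.3921.
Macaulay duration = Σ(t·PV) / P = 30,653.8629 / 5,727.3921 = 5.35215 half-year periods.
In years: 5.35215 / 2 = 2.67608 years.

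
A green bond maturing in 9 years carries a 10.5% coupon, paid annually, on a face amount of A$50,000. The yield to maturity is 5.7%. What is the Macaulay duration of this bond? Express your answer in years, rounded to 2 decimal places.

Periodic yield y = 0.057. Discount each cash flow and weight by its year:
  t   CF        PV=CF/(1+0.057)^t    t·PV
  1     5,250.00     4,966.8874     4,966.8874
  2     5,250.00     4,699.0420     9,398.0840
  3     5,250.00     4,445.6405    13,336.9215
  4     5,250.00     4,205.9040    16,823.6159
  5     5,250.00     3,979.0955    19,895.4777
  6     5,250.00     3,764.5180    22,587.1081
  7     5,250.00     3,561.5118    24,930.5829
  8     5,250.00     3,369.4530    26,955.6241
  9    55,250.00    33,547.2864   301,925.5778
  Σ                 66,539.3388   440,819.8795
Price P = Σ PV = 66,539.3388.
Macaulay duration = Σ(t·PV) / P = 440,819.8795 / 66,539.3388 = 6.62495 years.

6.62 years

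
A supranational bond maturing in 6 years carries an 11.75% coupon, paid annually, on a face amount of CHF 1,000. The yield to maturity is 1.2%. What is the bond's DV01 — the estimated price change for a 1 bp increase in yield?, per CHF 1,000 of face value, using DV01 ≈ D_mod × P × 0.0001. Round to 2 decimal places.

CHF 0.78

Periodic yield y = 0.012.
  t   CF        PV=CF/(1+0.012)^t    t·PV
  1       117.50       116.1067       116.1067
  2       117.50       114.7300       229.4599
  3       117.50       113.3695       340.1086
  4       117.50       112.0252       448.1009
  5       117.50       110.6969       553.4843
  6     1,117.50     1,040.3140     6,241.8842
  Σ                  1,607.2423     7,929.1446
P = 1,607.2423; D_Mac = 4.93338 yrs; D_mod = 4.87489 yrs.
DV01 ≈ 4.87489 × 1,607.2423 × 0.0001 = 0.783512.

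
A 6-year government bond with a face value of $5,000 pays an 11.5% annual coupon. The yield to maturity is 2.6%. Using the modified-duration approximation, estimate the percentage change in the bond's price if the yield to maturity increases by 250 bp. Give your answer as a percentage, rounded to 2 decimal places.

Periodic yield y = 0.026. Modified duration first:
  t   CF        PV=CF/(1+0.026)^t    t·PV
  1       575.00       560.4288       560.4288
  2       575.00       546.2269     1,092.4539
  3       575.00       532.3849     1,597.1548
  4       575.00       518.8937     2,075.5748
  5       575.00       505.7444     2,528.7218
  6     5,575.00     4,779.2605    28,675.5633
  Σ                  7,442.9393    36,529.8974
P = 7,442.9393; D_Mac = 4.90799 yrs; D_mod = 4.90799/(1+0.026) = 4.78362 yrs.
ΔP/P ≈ -D_mod · Δy = -4.78362 × (+0.025) = -0.119590 = -11.9590%.

-11.96%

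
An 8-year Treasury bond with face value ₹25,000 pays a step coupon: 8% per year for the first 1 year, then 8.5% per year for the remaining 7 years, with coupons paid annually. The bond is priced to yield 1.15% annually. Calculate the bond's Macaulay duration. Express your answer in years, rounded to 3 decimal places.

6.542 years

Periodic yield y = 0.0115. Discount each cash flow and weight by its year:
  t   CF        PV=CF/(1+0.0115)^t    t·PV
  1     2,000.00     1,977.2615     1,977.2615
  2     2,125.00     2,076.9553     4,153.9107
  3     2,125.00     2,053.3419     6,160.0258
  4     2,125.00     2,029.9970     8,119.9878
  5     2,125.00     2,006.9174    10,034.5870
  6     2,125.00     1,984.1002    11,904.6015
  7     2,125.00     1,961.5425    13,730.7976
  8    27,125.00    24,753.8440   198,030.7522
  Σ                 38,843.9599   254,111.9240
Price P = Σ PV = 38,843.9599.
Macaulay duration = Σ(t·PV) / P = 254,111.9240 / 38,843.9599 = 6.54186 years.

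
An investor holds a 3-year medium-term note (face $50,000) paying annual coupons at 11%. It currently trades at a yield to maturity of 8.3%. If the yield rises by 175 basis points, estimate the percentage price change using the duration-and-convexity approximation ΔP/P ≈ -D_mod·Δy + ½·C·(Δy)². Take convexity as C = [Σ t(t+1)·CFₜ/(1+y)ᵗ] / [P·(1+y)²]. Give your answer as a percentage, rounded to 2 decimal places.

-4.26%

With y = 0.083:
  t   CF        PV=CF/(1+0.083)^t    t·PV        t(t+1)·PV
  1     5,500.00     5,078.4857     5,078.4857      10,156.9714
  2     5,500.00     4,689.2758     9,378.5516      28,135.6548
  3    55,500.00    43,692.5723   131,077.7168     524,310.8672
  Σ                 53,460.3338   145,534.7541     562,603.4934
P = 53,460.3338; D_Mac = 2.72229 yrs; D_mod = 2.51366 yrs; C = 8.97251.
Duration effect: -2.51366 × (+0.0175) = -0.043989
Convexity effect: 0.5 × 8.97251 × (0.0175)² = +0.0013739
ΔP/P ≈ -0.043989 + 0.0013739 = -0.042615 = -4.2615%.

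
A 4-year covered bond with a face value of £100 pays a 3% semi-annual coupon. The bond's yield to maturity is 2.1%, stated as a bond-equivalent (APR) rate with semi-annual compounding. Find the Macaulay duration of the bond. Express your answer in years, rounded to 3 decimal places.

Periodic yield y = 0.0105. Discount each cash flow and weight by its period:
  t   CF        PV=CF/(1+0.0105)^t    t·PV
  1         1.50         1.4844         1.4844
  2         1.50         1.4690         2.9380
  3         1.50         1.4537         4.3612
  4         1.50         1.4386         5.7545
  5         1.50         1.4237         7.1184
  6         1.50         1.4089         8.4533
  7         1.50         1.3942         9.7597
  8       101.50        93.3632       746.9052
  Σ                    103.4357       786.7745
Price P = Σ PV = 103.4357.
Macaulay duration = Σ(t·PV) / P = 786.7745 / 103.4357 = 7.60641 half-year periods.
In years: 7.60641 / 2 = 3.80321 years.

3.803 years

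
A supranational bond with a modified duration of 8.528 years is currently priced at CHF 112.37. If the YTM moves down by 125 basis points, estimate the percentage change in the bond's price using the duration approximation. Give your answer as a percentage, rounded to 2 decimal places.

+10.66%

Duration approximation: ΔP/P ≈ -D_mod · Δy = -8.528 × (-0.0125) = +0.106600.
As a percentage: +10.6600%.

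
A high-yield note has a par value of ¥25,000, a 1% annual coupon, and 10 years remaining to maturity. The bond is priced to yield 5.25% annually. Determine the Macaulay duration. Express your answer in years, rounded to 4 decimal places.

Periodic yield y = 0.0525. Discount each cash flow and weight by its year:
  t   CF        PV=CF/(1+0.0525)^t    t·PV
  1       250.00       237.5297       237.5297
  2       250.00       225.6814       451.3628
  3       250.00       214.4241       643.2724
  4       250.00       203.7284       814.9136
  5       250.00       193.5662       967.8309
  6       250.00       183.9109     1,103.4652
  7       250.00       174.7372     1,223.1601
  8       250.00       166.0211     1,328.1685
  9       250.00       157.7397     1,419.6575
  10   25,250.00    15,137.0183   151,370.1835
  Σ                 16,894.3570   159,559.5443
Price P = Σ PV = 16,894.3570.
Macaulay duration = Σ(t·PV) / P = 159,559.5443 / 16,894.3570 = 9.44455 years.

9.4445 years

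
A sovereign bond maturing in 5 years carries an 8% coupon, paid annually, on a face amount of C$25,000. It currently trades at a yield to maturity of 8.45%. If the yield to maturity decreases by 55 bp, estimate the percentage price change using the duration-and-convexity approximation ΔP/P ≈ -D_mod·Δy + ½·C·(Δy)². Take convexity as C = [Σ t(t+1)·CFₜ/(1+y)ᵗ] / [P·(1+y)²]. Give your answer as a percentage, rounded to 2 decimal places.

With y = 0.0845:
  t   CF        PV=CF/(1+0.0845)^t    t·PV        t(t+1)·PV
  1     2,000.00     1,844.1678     1,844.1678       3,688.3356
  2     2,000.00     1,700.4775     3,400.9549      10,202.8648
  3     2,000.00     1,567.9829     4,703.9487      18,815.7950
  4     2,000.00     1,445.8118     5,783.2473      28,916.2364
  5    27,000.00    17,997.6575    89,988.2874     539,929.7245
  Σ                 24,556.0975   105,720.6062     601,552.9563
P = 24,556.0975; D_Mac = 4.30527 yrs; D_mod = 3.96982 yrs; C = 20.82838.
Duration effect: -3.96982 × (-0.0055) = +0.021834
Convexity effect: 0.5 × 20.82838 × (-0.0055)² = +0.0003150
ΔP/P ≈ +0.021834 + 0.0003150 = +0.022149 = +2.2149%.

+2.21%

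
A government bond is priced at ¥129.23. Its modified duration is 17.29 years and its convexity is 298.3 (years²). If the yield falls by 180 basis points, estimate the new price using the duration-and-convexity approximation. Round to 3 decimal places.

Duration effect: -D_mod·Δy = -17.29 × (-0.018) = +0.311220
Convexity effect: ½·C·(Δy)² = 0.5 × 298.3 × (-0.018)² = +0.0483246
ΔP/P ≈ +0.311220 + 0.0483246 = +0.3595446
New price ≈ 129.23 × (1 + 0.3595446) = 175.693948658.

¥175.694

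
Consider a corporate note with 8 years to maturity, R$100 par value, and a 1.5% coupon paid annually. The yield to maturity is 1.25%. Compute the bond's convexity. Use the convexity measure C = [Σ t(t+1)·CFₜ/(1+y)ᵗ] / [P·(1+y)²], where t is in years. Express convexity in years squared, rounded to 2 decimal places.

65.60

With y = 0.0125:
  t   CF        PV=CF/(1+0.0125)^t    t·PV        t(t+1)·PV
  1         1.50         1.4815         1.4815           2.9630
  2         1.50         1.4632         2.9264           8.7791
  3         1.50         1.4451         4.3354          17.3415
  4         1.50         1.4273         5.7091          28.5457
  5         1.50         1.4097         7.0483          42.2900
  6         1.50         1.3923         8.3536          58.4750
  7         1.50         1.3751         9.6255          77.0041
  8       101.50        91.8979       735.1835       6,616.6518
  Σ                    101.8920       774.6634       6,852.0503
P = 101.8920.
Convexity = Σ t(t+1)·PV / [P·(1+y)²] = 6,852.0503 / (101.8920 × 1.025156) = 65.59795.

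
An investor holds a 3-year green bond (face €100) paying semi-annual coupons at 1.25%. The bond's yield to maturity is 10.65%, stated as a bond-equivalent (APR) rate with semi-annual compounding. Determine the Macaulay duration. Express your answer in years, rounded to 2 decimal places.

Periodic yield y = 0.05325. Discount each cash flow and weight by its period:
  t   CF        PV=CF/(1+0.05325)^t    t·PV
  1        0.625         0.5934         0.5934
  2        0.625         0.5634         1.1268
  3        0.625         0.5349         1.6047
  4        0.625         0.5079         2.0315
  5        0.625         0.4822         2.4110
  6      100.625        73.7084       442.2505
  Σ                     76.3902       450.0179
Price P = Σ PV = 76.3902.
Macaulay duration = Σ(t·PV) / P = 450.0179 / 76.3902 = 5.89104 half-year periods.
In years: 5.89104 / 2 = 2.94552 years.

2.95 years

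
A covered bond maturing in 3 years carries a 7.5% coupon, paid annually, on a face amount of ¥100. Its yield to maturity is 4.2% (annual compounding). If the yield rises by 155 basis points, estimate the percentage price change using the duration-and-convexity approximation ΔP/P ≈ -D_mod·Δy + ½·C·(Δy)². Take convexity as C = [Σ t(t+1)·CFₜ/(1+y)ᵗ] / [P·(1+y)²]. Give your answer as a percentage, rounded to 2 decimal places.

With y = 0.042:
  t   CF        PV=CF/(1+0.042)^t    t·PV        t(t+1)·PV
  1         7.50         7.1977         7.1977          14.3954
  2         7.50         6.9076        13.8152          41.4455
  3       107.50        95.0179       285.0536       1,140.2145
  Σ                    109.1231       306.0665       1,196.0553
P = 109.1231; D_Mac = 2.80478 yrs; D_mod = 2.69173 yrs; C = 10.09483.
Duration effect: -2.69173 × (+0.0155) = -0.041722
Convexity effect: 0.5 × 10.09483 × (0.0155)² = +0.0012126
ΔP/P ≈ -0.041722 + 0.0012126 = -0.040509 = -4.0509%.

-4.05%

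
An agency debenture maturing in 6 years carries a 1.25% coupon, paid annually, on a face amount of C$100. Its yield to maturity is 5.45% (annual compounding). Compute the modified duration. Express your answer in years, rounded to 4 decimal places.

5.4906 years

Periodic yield y = 0.0545. First find Macaulay duration:
  t   CF        PV=CF/(1+0.0545)^t    t·PV
  1         1.25         1.1854         1.1854
  2         1.25         1.1241         2.2483
  3         1.25         1.0660         3.1981
  4         1.25         1.0109         4.0437
  5         1.25         0.9587         4.7934
  6       101.25        73.6403       441.8418
  Σ                     78.9855       457.3107
P = 78.9855; Macaulay duration = 457.3107 / 78.9855 = 5.78981 years.
Modified duration = D_Mac / (1 + y) = 5.78981 / 1.0545 = 5.49057 years.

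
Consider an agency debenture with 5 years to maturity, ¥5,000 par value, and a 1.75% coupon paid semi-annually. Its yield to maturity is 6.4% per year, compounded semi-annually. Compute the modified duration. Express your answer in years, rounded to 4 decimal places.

4.6330 years

Periodic yield y = 0.032. First find Macaulay duration:
  t   CF        PV=CF/(1+0.032)^t    t·PV
  1        43.75        42.3934        42.3934
  2        43.75        41.0789        82.1578
  3        43.75        39.8051       119.4154
  4        43.75        38.5709       154.2834
  5        43.75        37.3749       186.8743
  6        43.75        36.2159       217.2957
  7        43.75        35.0930       245.6508
  8        43.75        34.0048       272.0386
  9        43.75        32.9504       296.5537
  10    5,043.75     3,680.9217    36,809.2170
  Σ                  4,018.4090    38,425.8800
P = 4,018.4090; Macaulay duration = 38,425.8800 / 4,018.4090 = 9.56246 half-year periods = 4.78123 years.
Modified duration = D_Mac / (1 + y) = 4.78123 / 1.032 = 4.63298 years.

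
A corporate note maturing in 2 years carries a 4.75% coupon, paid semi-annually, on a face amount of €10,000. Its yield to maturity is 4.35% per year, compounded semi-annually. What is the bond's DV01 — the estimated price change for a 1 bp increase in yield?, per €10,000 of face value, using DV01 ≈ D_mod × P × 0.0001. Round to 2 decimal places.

€1.90

Periodic yield y = 0.02175.
  t   CF        PV=CF/(1+0.02175)^t    t·PV
  1       237.50       232.4443       232.4443
  2       237.50       227.4963       454.9926
  3       237.50       222.6536       667.9607
  4    10,237.50     9,393.2381    37,572.9522
  Σ                 10,075.8323    38,928.3499
P = 10,075.8323; D_Mac = 3.86354 half-year periods = 1.93177 yrs; D_mod = 1.89065 yrs.
DV01 ≈ 1.89065 × 10,075.8323 × 0.0001 = 1.904984.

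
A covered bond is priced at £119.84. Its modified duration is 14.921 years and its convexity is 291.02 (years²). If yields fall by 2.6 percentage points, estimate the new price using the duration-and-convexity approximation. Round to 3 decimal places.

Duration effect: -D_mod·Δy = -14.921 × (-0.026) = +0.387946
Convexity effect: ½·C·(Δy)² = 0.5 × 291.02 × (-0.026)² = +0.09836476
ΔP/P ≈ +0.387946 + 0.09836476 = +0.48631076
New price ≈ 119.84 × (1 + 0.48631076) = 178.1194814784.

£178.119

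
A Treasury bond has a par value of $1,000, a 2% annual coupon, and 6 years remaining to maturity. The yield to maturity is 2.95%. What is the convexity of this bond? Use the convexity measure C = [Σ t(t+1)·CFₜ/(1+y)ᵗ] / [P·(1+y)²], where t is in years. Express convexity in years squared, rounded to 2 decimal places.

37.04

With y = 0.0295:
  t   CF        PV=CF/(1+0.0295)^t    t·PV        t(t+1)·PV
  1        20.00        19.4269        19.4269          38.8538
  2        20.00        18.8702        37.7405         113.2214
  3        20.00        18.3295        54.9885         219.9542
  4        20.00        17.8043        71.2171         356.0857
  5        20.00        17.2941        86.4706         518.8233
  6     1,020.00       856.7262     5,140.3574      35,982.5019
  Σ                    948.4513     5,410.2010      37,229.4403
P = 948.4513.
Convexity = Σ t(t+1)·PV / [P·(1+y)²] = 37,229.4403 / (948.4513 × 1.059870) = 37.03555.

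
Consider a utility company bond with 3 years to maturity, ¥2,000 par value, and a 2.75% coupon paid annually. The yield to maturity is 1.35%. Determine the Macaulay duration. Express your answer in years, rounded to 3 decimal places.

2.922 years

Periodic yield y = 0.0135. Discount each cash flow and weight by its year:
  t   CF        PV=CF/(1+0.0135)^t    t·PV
  1        55.00        54.2674        54.2674
  2        55.00        53.5445       107.0891
  3     2,055.00     1,973.9701     5,921.9103
  Σ                  2,081.7820     6,083.2667
Price P = Σ PV = 2,081.7820.
Macaulay duration = Σ(t·PV) / P = 6,083.2667 / 2,081.7820 = 2.92214 years.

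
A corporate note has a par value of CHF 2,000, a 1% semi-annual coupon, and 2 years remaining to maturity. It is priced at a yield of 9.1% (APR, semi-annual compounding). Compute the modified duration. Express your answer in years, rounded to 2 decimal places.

1.90 years

Periodic yield y = 0.0455. First find Macaulay duration:
  t   CF        PV=CF/(1+0.0455)^t    t·PV
  1        10.00         9.5648         9.5648
  2        10.00         9.1485        18.2971
  3        10.00         8.7504        26.2512
  4     2,010.00     1,682.2863     6,729.1452
  Σ                  1,709.7500     6,783.2583
P = 1,709.7500; Macaulay duration = 6,783.2583 / 1,709.7500 = 3.96740 half-year periods = 1.98370 years.
Modified duration = D_Mac / (1 + y) = 1.98370 / 1.0455 = 1.89737 years.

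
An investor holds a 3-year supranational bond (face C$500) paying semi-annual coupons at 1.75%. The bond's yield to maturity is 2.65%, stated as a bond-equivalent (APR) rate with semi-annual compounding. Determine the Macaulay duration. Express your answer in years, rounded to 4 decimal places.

2.9347 years

Periodic yield y = 0.01325. Discount each cash flow and weight by its period:
  t   CF        PV=CF/(1+0.01325)^t    t·PV
  1        4.375         4.3178         4.3178
  2        4.375         4.2613         8.5227
  3        4.375         4.2056        12.6168
  4        4.375         4.1506        16.6024
  5        4.375         4.0963        20.4817
  6      504.375       466.0729     2,796.4376
  Σ                    487.1046     2,858.9789
Price P = Σ PV = 487.1046.
Macaulay duration = Σ(t·PV) / P = 2,858.9789 / 487.1046 = 5.86933 half-year periods.
In years: 5.86933 / 2 = 2.93467 years.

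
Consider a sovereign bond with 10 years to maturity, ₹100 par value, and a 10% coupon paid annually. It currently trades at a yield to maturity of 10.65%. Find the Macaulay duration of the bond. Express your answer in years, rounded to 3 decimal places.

Periodic yield y = 0.1065. Discount each cash flow and weight by its year:
  t   CF        PV=CF/(1+0.1065)^t    t·PV
  1        10.00         9.0375         9.0375
  2        10.00         8.1677        16.3353
  3        10.00         7.3815        22.1446
  4        10.00         6.6711        26.6842
  5        10.00         6.0290        30.1448
  6        10.00         5.4487        32.6921
  7        10.00         4.9242        34.4697
  8        10.00         4.4503        35.6023
  9        10.00         4.0220        36.1976
  10      110.00        39.9833       399.8329
  Σ                     96.1152       643.1411
Price P = Σ PV = 96.1152.
Macaulay duration = Σ(t·PV) / P = 643.1411 / 96.1152 = 6.69136 years.

6.691 years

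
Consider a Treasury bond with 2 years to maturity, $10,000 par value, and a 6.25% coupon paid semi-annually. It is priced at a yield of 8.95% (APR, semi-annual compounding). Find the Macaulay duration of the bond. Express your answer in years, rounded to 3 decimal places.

1.908 years

Periodic yield y = 0.04475. Discount each cash flow and weight by its period:
  t   CF        PV=CF/(1+0.04475)^t    t·PV
  1       312.50       299.1146       299.1146
  2       312.50       286.3026       572.6052
  3       312.50       274.0393       822.1180
  4    10,312.50     8,655.9441    34,623.7763
  Σ                  9,515.4006    36,317.6141
Price P = Σ PV = 9,515.4006.
Macaulay duration = Σ(t·PV) / P = 36,317.6141 / 9,515.4006 = 3.81672 half-year periods.
In years: 3.81672 / 2 = 1.90836 years.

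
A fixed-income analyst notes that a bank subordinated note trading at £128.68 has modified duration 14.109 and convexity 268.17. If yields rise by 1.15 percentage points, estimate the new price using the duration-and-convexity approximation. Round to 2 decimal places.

Duration effect: -D_mod·Δy = -14.109 × (+0.0115) = -0.1622535
Convexity effect: ½·C·(Δy)² = 0.5 × 268.17 × (0.0115)² = +0.01773274125
ΔP/P ≈ -0.1622535 + 0.01773274125 = -0.14452075875
New price ≈ 128.68 × (1 - 0.14452075875) = 110.08306876405.

£110.08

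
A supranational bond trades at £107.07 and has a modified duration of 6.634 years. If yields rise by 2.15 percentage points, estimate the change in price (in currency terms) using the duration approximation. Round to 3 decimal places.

-£15.272

Duration approximation: ΔP/P ≈ -D_mod · Δy = -6.634 × (+0.0215) = -0.142631.
ΔP ≈ 107.07 × (-0.142631) = -15.27150117.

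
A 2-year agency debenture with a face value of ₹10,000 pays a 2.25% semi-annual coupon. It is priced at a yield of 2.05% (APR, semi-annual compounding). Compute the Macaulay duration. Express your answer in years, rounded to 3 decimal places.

1.967 years

Periodic yield y = 0.01025. Discount each cash flow and weight by its period:
  t   CF        PV=CF/(1+0.01025)^t    t·PV
  1       112.50       111.3586       111.3586
  2       112.50       110.2287       220.4575
  3       112.50       109.1103       327.3310
  4    10,112.50     9,708.2980    38,833.1920
  Σ                 10,038.9956    39,492.3390
Price P = Σ PV = 10,038.9956.
Macaulay duration = Σ(t·PV) / P = 39,492.3390 / 10,038.9956 = 3.93389 half-year periods.
In years: 3.93389 / 2 = 1.96695 years.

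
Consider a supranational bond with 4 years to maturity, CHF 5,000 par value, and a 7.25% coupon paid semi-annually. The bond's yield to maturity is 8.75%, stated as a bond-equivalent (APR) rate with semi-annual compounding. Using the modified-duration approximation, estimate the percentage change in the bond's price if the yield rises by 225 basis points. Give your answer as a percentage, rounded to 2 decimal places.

Periodic yield y = 0.04375. Modified duration first:
  t   CF        PV=CF/(1+0.04375)^t    t·PV
  1       181.25       173.6527       173.6527
  2       181.25       166.3738       332.7477
  3       181.25       159.4001       478.2003
  4       181.25       152.7186       610.8746
  5       181.25       146.3173       731.5863
  6       181.25       140.1842       841.1052
  7       181.25       134.3082       940.1575
  8     5,181.25     3,678.4312    29,427.4498
  Σ                  4,751.3862    33,535.7741
P = 4,751.3862; D_Mac = 7.05810 half-year periods = 3.52905 yrs; D_mod = 3.52905/(1+0.04375) = 3.38113 yrs.
ΔP/P ≈ -D_mod · Δy = -3.38113 × (+0.0225) = -0.076075 = -7.6075%.

-7.61%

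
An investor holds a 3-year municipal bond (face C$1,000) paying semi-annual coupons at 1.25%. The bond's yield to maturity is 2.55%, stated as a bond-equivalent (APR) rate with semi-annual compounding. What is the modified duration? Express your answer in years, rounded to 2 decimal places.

Periodic yield y = 0.01275. First find Macaulay duration:
  t   CF        PV=CF/(1+0.01275)^t    t·PV
  1         6.25         6.1713         6.1713
  2         6.25         6.0936        12.1872
  3         6.25         6.0169        18.0507
  4         6.25         5.9412        23.7646
  5         6.25         5.8664        29.3318
  6     1,006.25       932.5935     5,595.5610
  Σ                    962.6829     5,685.0667
P = 962.6829; Macaulay duration = 5,685.0667 / 962.6829 = 5.90544 half-year periods = 2.95272 years.
Modified duration = D_Mac / (1 + y) = 2.95272 / 1.01275 = 2.91555 years.

2.92 years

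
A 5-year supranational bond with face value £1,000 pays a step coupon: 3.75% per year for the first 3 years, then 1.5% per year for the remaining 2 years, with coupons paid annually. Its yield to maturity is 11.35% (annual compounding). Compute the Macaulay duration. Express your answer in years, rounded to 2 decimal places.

Periodic yield y = 0.1135. Discount each cash flow and weight by its year:
  t   CF        PV=CF/(1+0.1135)^t    t·PV
  1        37.50        33.6776        33.6776
  2        37.50        30.2448        60.4896
  3        37.50        27.1619        81.4858
  4        15.00         9.7573        39.0293
  5     1,015.00       592.9457     2,964.7286
  Σ                    693.7874     3,179.4108
Price P = Σ PV = 693.7874.
Macaulay duration = Σ(t·PV) / P = 3,179.4108 / 693.7874 = 4.58269 years.

4.58 years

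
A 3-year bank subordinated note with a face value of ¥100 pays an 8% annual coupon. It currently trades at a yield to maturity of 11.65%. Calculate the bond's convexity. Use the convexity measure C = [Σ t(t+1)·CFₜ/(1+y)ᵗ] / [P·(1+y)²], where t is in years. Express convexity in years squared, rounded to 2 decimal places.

8.66

With y = 0.1165:
  t   CF        PV=CF/(1+0.1165)^t    t·PV        t(t+1)·PV
  1         8.00         7.1652         7.1652          14.3305
  2         8.00         6.4176        12.8352          38.5056
  3       108.00        77.5975       232.7924         931.1697
  Σ                     91.1803       252.7929         984.0058
P = 91.1803.
Convexity = Σ t(t+1)·PV / [P·(1+y)²] = 984.0058 / (91.1803 × 1.246572) = 8.65723.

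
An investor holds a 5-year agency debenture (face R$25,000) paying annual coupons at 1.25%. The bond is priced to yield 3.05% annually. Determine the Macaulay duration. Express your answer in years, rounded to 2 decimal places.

Periodic yield y = 0.0305. Discount each cash flow and weight by its year:
  t   CF        PV=CF/(1+0.0305)^t    t·PV
  1       312.50       303.2508       303.2508
  2       312.50       294.2754       588.5509
  3       312.50       285.5657       856.6971
  4       312.50       277.1137     1,108.4549
  5    25,312.50    21,781.8649   108,909.3245
  Σ                 22,942.0706   111,766.2782
Price P = Σ PV = 22,942.0706.
Macaulay duration = Σ(t·PV) / P = 111,766.2782 / 22,942.0706 = 4.87167 years.

4.87 years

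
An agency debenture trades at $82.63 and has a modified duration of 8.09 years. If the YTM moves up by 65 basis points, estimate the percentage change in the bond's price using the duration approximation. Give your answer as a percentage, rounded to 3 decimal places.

-5.259%

Duration approximation: ΔP/P ≈ -D_mod · Δy = -8.09 × (+0.0065) = -0.052585.
As a percentage: -5.2585%.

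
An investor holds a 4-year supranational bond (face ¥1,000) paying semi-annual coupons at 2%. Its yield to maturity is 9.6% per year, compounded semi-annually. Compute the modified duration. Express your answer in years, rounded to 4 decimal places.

3.6620 years

Periodic yield y = 0.048. First find Macaulay duration:
  t   CF        PV=CF/(1+0.048)^t    t·PV
  1        10.00         9.5420         9.5420
  2        10.00         9.1049        18.2099
  3        10.00         8.6879        26.0638
  4        10.00         8.2900        33.1600
  5        10.00         7.9103        39.5516
  6        10.00         7.5480        45.2880
  7        10.00         7.2023        50.4161
  8     1,010.00       694.1145     5,552.9159
  Σ                    752.4000     5,775.1473
P = 752.4000; Macaulay duration = 5,775.1473 / 752.4000 = 7.67563 half-year periods = 3.83782 years.
Modified duration = D_Mac / (1 + y) = 3.83782 / 1.048 = 3.66204 years.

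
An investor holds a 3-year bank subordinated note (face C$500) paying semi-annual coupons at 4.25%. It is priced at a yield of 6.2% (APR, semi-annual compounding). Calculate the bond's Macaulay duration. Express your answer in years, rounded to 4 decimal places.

Periodic yield y = 0.031. Discount each cash flow and weight by its period:
  t   CF        PV=CF/(1+0.031)^t    t·PV
  1       10.625        10.3055        10.3055
  2       10.625         9.9957        19.9913
  3       10.625         9.6951        29.0853
  4       10.625         9.4036        37.6144
  5       10.625         9.1209        45.6043
  6      510.625       425.1577     2,550.9464
  Σ                    473.6785     2,693.5473
Price P = Σ PV = 473.6785.
Macaulay duration = Σ(t·PV) / P = 2,693.5473 / 473.6785 = 5.68645 half-year periods.
In years: 5.68645 / 2 = 2.84322 years.

2.8432 years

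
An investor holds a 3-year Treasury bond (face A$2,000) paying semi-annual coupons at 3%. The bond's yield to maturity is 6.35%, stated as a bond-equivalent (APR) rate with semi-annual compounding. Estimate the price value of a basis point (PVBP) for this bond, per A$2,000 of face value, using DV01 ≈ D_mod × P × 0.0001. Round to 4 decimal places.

Periodic yield y = 0.03175.
  t   CF        PV=CF/(1+0.03175)^t    t·PV
  1        30.00        29.0768        29.0768
  2        30.00        28.1820        56.3641
  3        30.00        27.3148        81.9444
  4        30.00        26.4742       105.8969
  5        30.00        25.6595       128.2977
  6     2,030.00     1,682.8646    10,097.1875
  Σ                  1,819.5720    10,498.7674
P = 1,819.5720; D_Mac = 5.76991 half-year periods = 2.88496 yrs; D_mod = 2.79618 yrs.
DV01 ≈ 2.79618 × 1,819.5720 × 0.0001 = 0.508784.

A$0.5088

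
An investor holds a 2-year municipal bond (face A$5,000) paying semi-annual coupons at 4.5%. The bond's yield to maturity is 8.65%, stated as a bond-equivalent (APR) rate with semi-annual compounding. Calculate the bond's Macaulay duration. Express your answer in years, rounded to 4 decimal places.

1.9320 years

Periodic yield y = 0.04325. Discount each cash flow and weight by its period:
  t   CF        PV=CF/(1+0.04325)^t    t·PV
  1       112.50       107.8361       107.8361
  2       112.50       103.3655       206.7311
  3       112.50        99.0803       297.2409
  4     5,112.50     4,315.9832    17,263.9329
  Σ                  4,626.2651    17,875.7409
Price P = Σ PV = 4,626.2651.
Macaulay duration = Σ(t·PV) / P = 17,875.7409 / 4,626.2651 = 3.86397 half-year periods.
In years: 3.86397 / 2 = 1.93198 years.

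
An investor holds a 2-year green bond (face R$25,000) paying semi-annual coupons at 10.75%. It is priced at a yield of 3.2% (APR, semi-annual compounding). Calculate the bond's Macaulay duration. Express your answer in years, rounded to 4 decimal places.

1.8629 years

Periodic yield y = 0.016. Discount each cash flow and weight by its period:
  t   CF        PV=CF/(1+0.016)^t    t·PV
  1     1,343.75     1,322.5886     1,322.5886
  2     1,343.75     1,301.7604     2,603.5208
  3     1,343.75     1,281.2603     3,843.7808
  4    26,343.75    24,723.0908    98,892.3633
  Σ                 28,628.7001   106,662.2535
Price P = Σ PV = 28,628.7001.
Macaulay duration = Σ(t·PV) / P = 106,662.2535 / 28,628.7001 = 3.72571 half-year periods.
In years: 3.72571 / 2 = 1.86286 years.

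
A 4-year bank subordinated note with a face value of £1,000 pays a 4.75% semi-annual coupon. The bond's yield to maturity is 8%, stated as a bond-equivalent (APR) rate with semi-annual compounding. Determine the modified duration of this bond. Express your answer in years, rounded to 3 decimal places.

Periodic yield y = 0.04. First find Macaulay duration:
  t   CF        PV=CF/(1+0.04)^t    t·PV
  1        23.75        22.8365        22.8365
  2        23.75        21.9582        43.9164
  3        23.75        21.1137        63.3410
  4        23.75        20.3016        81.2064
  5        23.75        19.5208        97.6038
  6        23.75        18.7700       112.6198
  7        23.75        18.0480       126.3363
  8     1,023.75       748.0441     5,984.3528
  Σ                    890.5929     6,532.2131
P = 890.5929; Macaulay duration = 6,532.2131 / 890.5929 = 7.33468 half-year periods = 3.66734 years.
Modified duration = D_Mac / (1 + y) = 3.66734 / 1.04 = 3.52629 years.

3.526 years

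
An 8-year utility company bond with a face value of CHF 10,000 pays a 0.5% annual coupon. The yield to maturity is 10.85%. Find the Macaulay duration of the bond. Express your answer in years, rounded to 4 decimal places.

7.7753 years

Periodic yield y = 0.1085. Discount each cash flow and weight by its year:
  t   CF        PV=CF/(1+0.1085)^t    t·PV
  1        50.00        45.1060        45.1060
  2        50.00        40.6910        81.3820
  3        50.00        36.7082       110.1246
  4        50.00        33.1152       132.4607
  5        50.00        29.8739       149.3694
  6        50.00        26.9498       161.6989
  7        50.00        24.3120       170.1838
  8    10,050.00     4,408.3948    35,267.1585
  Σ                  4,645.1509    36,117.4838
Price P = Σ PV = 4,645.1509.
Macaulay duration = Σ(t·PV) / P = 36,117.4838 / 4,645.1509 = 7.77531 years.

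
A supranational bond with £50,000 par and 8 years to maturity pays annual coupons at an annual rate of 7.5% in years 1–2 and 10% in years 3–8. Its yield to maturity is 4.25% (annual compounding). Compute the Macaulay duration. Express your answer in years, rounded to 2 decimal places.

Periodic yield y = 0.0425. Discount each cash flow and weight by its year:
  t   CF        PV=CF/(1+0.0425)^t    t·PV
  1     3,750.00     3,597.1223     3,597.1223
  2     3,750.00     3,450.4770     6,900.9541
  3     5,000.00     4,413.0801    13,239.2404
  4     5,000.00     4,233.1704    16,932.6816
  5     5,000.00     4,060.5951    20,302.9755
  6     5,000.00     3,895.0553    23,370.3315
  7     5,000.00     3,736.2640    26,153.8482
  8    55,000.00    39,423.4094   315,387.2754
  Σ                 66,809.1737   425,884.4289
Price P = Σ PV = 66,809.1737.
Macaulay duration = Σ(t·PV) / P = 425,884.4289 / 66,809.1737 = 6.37464 years.

6.37 years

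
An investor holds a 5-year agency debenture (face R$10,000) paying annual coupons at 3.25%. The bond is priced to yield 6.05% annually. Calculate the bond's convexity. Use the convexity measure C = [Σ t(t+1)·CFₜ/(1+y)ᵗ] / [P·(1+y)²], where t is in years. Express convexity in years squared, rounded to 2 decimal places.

With y = 0.0605:
  t   CF        PV=CF/(1+0.0605)^t    t·PV        t(t+1)·PV
  1       325.00       306.4592       306.4592         612.9184
  2       325.00       288.9762       577.9523       1,733.8570
  3       325.00       272.4905       817.4715       3,269.8858
  4       325.00       256.9453     1,027.7812       5,138.9059
  5    10,325.00     7,697.2696    38,486.3478     230,918.0869
  Σ                  8,822.1407    41,216.0120     241,673.6540
P = 8,822.1407.
Convexity = Σ t(t+1)·PV / [P·(1+y)²] = 241,673.6540 / (8,822.1407 × 1.124660) = 24.35757.

24.36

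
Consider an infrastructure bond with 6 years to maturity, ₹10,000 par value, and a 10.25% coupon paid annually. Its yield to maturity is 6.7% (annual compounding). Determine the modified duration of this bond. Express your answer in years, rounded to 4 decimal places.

4.5619 years

Periodic yield y = 0.067. First find Macaulay duration:
  t   CF        PV=CF/(1+0.067)^t    t·PV
  1     1,025.00       960.6373       960.6373
  2     1,025.00       900.3161     1,800.6322
  3     1,025.00       843.7827     2,531.3480
  4     1,025.00       790.7991     3,163.1966
  5     1,025.00       741.1426     3,705.7129
  6    11,025.00     7,471.2296    44,827.3775
  Σ                 11,707.9074    56,988.9045
P = 11,707.9074; Macaulay duration = 56,988.9045 / 11,707.9074 = 4.86756 years.
Modified duration = D_Mac / (1 + y) = 4.86756 / 1.067 = 4.56191 years.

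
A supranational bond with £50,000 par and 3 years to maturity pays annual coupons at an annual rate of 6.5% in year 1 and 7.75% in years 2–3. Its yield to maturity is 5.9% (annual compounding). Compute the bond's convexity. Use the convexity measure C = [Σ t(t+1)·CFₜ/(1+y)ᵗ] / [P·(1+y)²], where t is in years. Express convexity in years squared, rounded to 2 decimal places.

9.82

With y = 0.059:
  t   CF        PV=CF/(1+0.059)^t    t·PV        t(t+1)·PV
  1     3,250.00     3,068.9330     3,068.9330       6,137.8659
  2     3,875.00     3,455.2525     6,910.5049      20,731.5148
  3    53,875.00    45,362.7529   136,088.2588     544,353.0353
  Σ                 51,886.9384   146,067.6967     571,222.4161
P = 51,886.9384.
Convexity = Σ t(t+1)·PV / [P·(1+y)²] = 571,222.4161 / (51,886.9384 × 1.121481) = 9.81647.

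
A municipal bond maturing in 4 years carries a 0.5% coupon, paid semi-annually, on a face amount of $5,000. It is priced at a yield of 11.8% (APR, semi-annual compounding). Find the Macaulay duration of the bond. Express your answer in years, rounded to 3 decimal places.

3.954 years

Periodic yield y = 0.059. Discount each cash flow and weight by its period:
  t   CF        PV=CF/(1+0.059)^t    t·PV
  1        12.50        11.8036        11.8036
  2        12.50        11.1460        22.2920
  3        12.50        10.5250        31.5750
  4        12.50         9.9386        39.7545
  5        12.50         9.3849        46.9246
  6        12.50         8.8621        53.1723
  7        12.50         8.3683        58.5782
  8     5,012.50     3,168.7407    25,349.9258
  Σ                  3,238.7692    25,614.0259
Price P = Σ PV = 3,238.7692.
Macaulay duration = Σ(t·PV) / P = 25,614.0259 / 3,238.7692 = 7.90857 half-year periods.
In years: 7.90857 / 2 = 3.95428 years.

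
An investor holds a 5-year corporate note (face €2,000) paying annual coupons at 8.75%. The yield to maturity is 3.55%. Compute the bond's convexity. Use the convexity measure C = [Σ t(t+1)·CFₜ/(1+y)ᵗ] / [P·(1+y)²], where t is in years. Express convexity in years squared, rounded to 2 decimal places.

With y = 0.0355:
  t   CF        PV=CF/(1+0.0355)^t    t·PV        t(t+1)·PV
  1       175.00       169.0005       169.0005         338.0010
  2       175.00       163.2066       326.4133         979.2399
  3       175.00       157.6114       472.8343       1,891.3373
  4       175.00       152.2081       608.8322       3,044.1611
  5     2,175.00     1,826.8746     9,134.3732      54,806.2390
  Σ                  2,468.9013    10,711.4535      61,058.9782
P = 2,468.9013.
Convexity = Σ t(t+1)·PV / [P·(1+y)²] = 61,058.9782 / (2,468.9013 × 1.072260) = 23.06458.

23.06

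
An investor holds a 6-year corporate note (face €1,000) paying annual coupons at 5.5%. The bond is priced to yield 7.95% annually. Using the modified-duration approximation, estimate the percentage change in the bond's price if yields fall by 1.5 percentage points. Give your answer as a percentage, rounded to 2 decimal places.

+7.25%

Periodic yield y = 0.0795. Modified duration first:
  t   CF        PV=CF/(1+0.0795)^t    t·PV
  1        55.00        50.9495        50.9495
  2        55.00        47.1973        94.3947
  3        55.00        43.7215       131.1644
  4        55.00        40.5016       162.0064
  5        55.00        37.5188       187.5942
  6     1,055.00       666.6787     4,000.0722
  Σ                    886.5674     4,626.1814
P = 886.5674; D_Mac = 5.21808 yrs; D_mod = 5.21808/(1+0.0795) = 4.83379 yrs.
ΔP/P ≈ -D_mod · Δy = -4.83379 × (-0.015) = +0.072507 = +7.2507%.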